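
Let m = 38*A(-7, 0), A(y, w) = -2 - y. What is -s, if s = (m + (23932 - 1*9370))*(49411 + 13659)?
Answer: -930408640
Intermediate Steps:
m = 190 (m = 38*(-2 - 1*(-7)) = 38*(-2 + 7) = 38*5 = 190)
s = 930408640 (s = (190 + (23932 - 1*9370))*(49411 + 13659) = (190 + (23932 - 9370))*63070 = (190 + 14562)*63070 = 14752*63070 = 930408640)
-s = -1*930408640 = -930408640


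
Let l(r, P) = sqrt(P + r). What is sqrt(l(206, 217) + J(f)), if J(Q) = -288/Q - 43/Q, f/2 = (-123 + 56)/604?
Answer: sqrt(6697454 + 13467*sqrt(47))/67 ≈ 38.891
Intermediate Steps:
f = -67/302 (f = 2*((-123 + 56)/604) = 2*(-67*1/604) = 2*(-67/604) = -67/302 ≈ -0.22185)
J(Q) = -331/Q
sqrt(l(206, 217) + J(f)) = sqrt(sqrt(217 + 206) - 331/(-67/302)) = sqrt(sqrt(423) - 331*(-302/67)) = sqrt(3*sqrt(47) + 99962/67) = sqrt(99962/67 + 3*sqrt(47))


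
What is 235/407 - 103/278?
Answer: 23409/113146 ≈ 0.20689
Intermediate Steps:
235/407 - 103/278 = 23409/113146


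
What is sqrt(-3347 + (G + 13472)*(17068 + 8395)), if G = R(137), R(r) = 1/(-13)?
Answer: sqrt(57972446922)/13 ≈ 18521.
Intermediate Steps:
R(r) = -1/13
G = -1/13 ≈ -0.076923
sqrt(-3347 + (G + 13472)*(17068 + 8395)) = sqrt(-3347 + (-1/13 + 13472)*(17068 + 8395)) = sqrt(-3347 + (175135/13)*25463) = sqrt(-3347 + 4459462505/13) = sqrt(4459418994/13) = sqrt(57972446922)/13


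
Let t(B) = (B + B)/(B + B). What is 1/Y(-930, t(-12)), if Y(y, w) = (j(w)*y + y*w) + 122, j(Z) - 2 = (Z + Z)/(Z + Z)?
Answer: -1/3598 ≈ -0.00027793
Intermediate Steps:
t(B) = 1 (t(B) = (2*B)/((2*B)) = (2*B)*(1/(2*B)) = 1)
j(Z) = 3 (j(Z) = 2 + (Z + Z)/(Z + Z) = 2 + (2*Z)/((2*Z)) = 2 + (2*Z)*(1/(2*Z)) = 2 + 1 = 3)
Y(y, w) = 122 + 3*y + w*y (Y(y, w) = (3*y + y*w) + 122 = (3*y + w*y) + 122 = 122 + 3*y + w*y)
1/Y(-930, t(-12)) = 1/(122 + 3*(-930) + 1*(-930)) = 1/(122 - 2790 - 930) = 1/(-3598) = -1/3598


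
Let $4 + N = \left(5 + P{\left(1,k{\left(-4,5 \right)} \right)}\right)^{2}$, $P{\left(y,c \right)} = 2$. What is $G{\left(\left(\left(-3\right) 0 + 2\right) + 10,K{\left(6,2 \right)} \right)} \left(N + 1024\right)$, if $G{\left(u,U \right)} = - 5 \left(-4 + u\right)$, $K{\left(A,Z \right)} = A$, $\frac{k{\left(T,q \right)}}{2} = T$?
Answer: $-42760$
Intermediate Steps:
$k{\left(T,q \right)} = 2 T$
$G{\left(u,U \right)} = 20 - 5 u$
$N = 45$ ($N = -4 + \left(5 + 2\right)^{2} = -4 + 7^{2} = -4 + 49 = 45$)
$G{\left(\left(\left(-3\right) 0 + 2\right) + 10,K{\left(6,2 \right)} \right)} \left(N + 1024\right) = \left(20 - 5 \left(\left(\left(-3\right) 0 + 2\right) + 10\right)\right) \left(45 + 1024\right) = \left(20 - 5 \left(\left(0 + 2\right) + 10\right)\right) 1069 = \left(20 - 5 \left(2 + 10\right)\right) 1069 = \left(20 - 60\right) 1069 = \left(-40\right) 1069 = -42760$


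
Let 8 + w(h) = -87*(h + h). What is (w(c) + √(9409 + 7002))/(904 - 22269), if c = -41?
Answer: -7126/21365 - √16411/21365 ≈ -0.33953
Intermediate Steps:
w(h) = -8 - 174*h (w(h) = -8 - 87*(h + h) = -8 - 174*h)
(w(c) + √(9409 + 7002))/(904 - 22269) = ((-8 - 174*(-41)) + √(9409 + 7002))/(904 - 22269) = ((-8 + 7134) + √16411)/(-21365) = (7126 + √16411)*(-1/21365) = -7126/21365 - √16411/21365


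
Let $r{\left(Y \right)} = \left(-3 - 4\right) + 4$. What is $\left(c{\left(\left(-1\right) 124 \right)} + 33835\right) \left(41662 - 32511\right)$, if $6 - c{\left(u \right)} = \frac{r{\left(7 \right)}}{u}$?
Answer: $\frac{38400167431}{124} \approx 3.0968 \cdot 10^{8}$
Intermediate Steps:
$r{\left(Y \right)} = -3$ ($r{\left(Y \right)} = -7 + 4 = -3$)
$c{\left(u \right)} = 6 + \frac{3}{u}$ ($c{\left(u \right)} = 6 - - \frac{3}{u} = 6 + \frac{3}{u}$)
$\left(c{\left(\left(-1\right) 124 \right)} + 33835\right) \left(41662 - 32511\right) = \left(\left(6 + \frac{3}{\left(-1\right) 124}\right) + 33835\right) \left(41662 - 32511\right) = \left(\left(6 + \frac{3}{-124}\right) + 33835\right) 9151 = \left(\left(6 + 3 \left(- \frac{1}{124}\right)\right) + 33835\right) 9151 = \left(\left(6 - \frac{3}{124}\right) + 33835\right) 9151 = \left(\frac{741}{124} + 33835\right) 9151 = \frac{4196281}{124} \cdot 9151 = \frac{38400167431}{124}$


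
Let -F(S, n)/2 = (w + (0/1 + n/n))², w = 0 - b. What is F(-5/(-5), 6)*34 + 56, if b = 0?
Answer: -12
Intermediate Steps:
w = 0 (w = 0 - 1*0 = 0 + 0 = 0)
F(S, n) = -2 (F(S, n) = -2*(0 + (0/1 + n/n))² = -2*(0 + (0*1 + 1))² = -2*(0 + (0 + 1))² = -2*(0 + 1)² = -2*1² = -2*1 = -2)
F(-5/(-5), 6)*34 + 56 = -2*34 + 56 = -68 + 56 = -12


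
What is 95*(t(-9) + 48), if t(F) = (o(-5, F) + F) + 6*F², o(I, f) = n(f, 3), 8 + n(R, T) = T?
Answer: 49400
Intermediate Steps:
n(R, T) = -8 + T
o(I, f) = -5 (o(I, f) = -8 + 3 = -5)
t(F) = -5 + F + 6*F² (t(F) = (-5 + F) + 6*F² = -5 + F + 6*F²)
95*(t(-9) + 48) = 95*((-5 - 9 + 6*(-9)²) + 48) = 95*((-5 - 9 + 6*81) + 48) = 95*((-5 - 9 + 486) + 48) = 95*(472 + 48) = 95*520 = 49400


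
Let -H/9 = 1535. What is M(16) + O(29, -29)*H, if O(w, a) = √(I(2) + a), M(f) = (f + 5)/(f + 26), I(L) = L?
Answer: ½ - 41445*I*√3 ≈ 0.5 - 71785.0*I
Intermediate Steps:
H = -13815 (H = -9*1535 = -13815)
M(f) = (5 + f)/(26 + f)
O(w, a) = √(2 + a)
M(16) + O(29, -29)*H = (5 + 16)/(26 + 16) + √(2 - 29)*(-13815) = 21/42 + √(-27)*(-13815) = (1/42)*21 + (3*I*√3)*(-13815) = ½ - 41445*I*√3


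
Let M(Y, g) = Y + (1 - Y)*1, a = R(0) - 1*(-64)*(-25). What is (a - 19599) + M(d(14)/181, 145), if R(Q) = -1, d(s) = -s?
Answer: -21199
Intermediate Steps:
a = -1601 (a = -1 - 1*(-64)*(-25) = -1 + 64*(-25) = -1 - 1600 = -1601)
M(Y, g) = 1 (M(Y, g) = Y + (1 - Y) = 1)
(a - 19599) + M(d(14)/181, 145) = (-1601 - 19599) + 1 = -21200 + 1 = -21199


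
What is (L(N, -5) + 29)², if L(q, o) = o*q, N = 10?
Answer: 441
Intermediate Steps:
(L(N, -5) + 29)² = (-5*10 + 29)² = (-50 + 29)² = (-21)² = 441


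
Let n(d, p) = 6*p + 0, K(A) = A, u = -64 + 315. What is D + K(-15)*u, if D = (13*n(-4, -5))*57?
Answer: -25995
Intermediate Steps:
u = 251
n(d, p) = 6*p
D = -22230 (D = (13*(6*(-5)))*57 = (13*(-30))*57 = -390*57 = -22230)
D + K(-15)*u = -22230 - 15*251 = -22230 - 3765 = -25995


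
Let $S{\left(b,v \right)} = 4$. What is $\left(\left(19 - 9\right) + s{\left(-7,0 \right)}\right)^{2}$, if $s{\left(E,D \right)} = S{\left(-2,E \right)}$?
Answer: $196$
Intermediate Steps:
$s{\left(E,D \right)} = 4$
$\left(\left(19 - 9\right) + s{\left(-7,0 \right)}\right)^{2} = \left(\left(19 - 9\right) + 4\right)^{2} = \left(10 + 4\right)^{2} = 14^{2} = 196$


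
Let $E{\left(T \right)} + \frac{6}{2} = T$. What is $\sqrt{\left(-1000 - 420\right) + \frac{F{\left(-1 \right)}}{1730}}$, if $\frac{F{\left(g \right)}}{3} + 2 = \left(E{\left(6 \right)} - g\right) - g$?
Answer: $\frac{i \sqrt{4249902430}}{1730} \approx 37.683 i$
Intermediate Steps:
$E{\left(T \right)} = -3 + T$
$F{\left(g \right)} = 3 - 6 g$ ($F{\left(g \right)} = -6 + 3 \left(\left(\left(-3 + 6\right) - g\right) - g\right) = -6 + 3 \left(\left(3 - g\right) - g\right) = -6 + 3 \left(3 - 2 g\right) = -6 - \left(-9 + 6 g\right) = 3 - 6 g$)
$\sqrt{\left(-1000 - 420\right) + \frac{F{\left(-1 \right)}}{1730}} = \sqrt{\left(-1000 - 420\right) + \frac{3 - -6}{1730}} = \sqrt{\left(-1000 - 420\right) + \left(3 + 6\right) \frac{1}{1730}} = \sqrt{-1420 + 9 \cdot \frac{1}{1730}} = \sqrt{-1420 + \frac{9}{1730}} = \sqrt{- \frac{2456591}{1730}} = \frac{i \sqrt{4249902430}}{1730}$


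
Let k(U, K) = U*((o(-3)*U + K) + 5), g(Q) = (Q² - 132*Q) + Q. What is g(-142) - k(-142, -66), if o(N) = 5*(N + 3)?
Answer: 30104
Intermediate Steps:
o(N) = 15 + 5*N (o(N) = 5*(3 + N) = 15 + 5*N)
g(Q) = Q² - 131*Q
k(U, K) = U*(5 + K) (k(U, K) = U*(((15 + 5*(-3))*U + K) + 5) = U*(((15 - 15)*U + K) + 5) = U*((0*U + K) + 5) = U*((0 + K) + 5) = U*(K + 5) = U*(5 + K))
g(-142) - k(-142, -66) = -142*(-131 - 142) - (-142)*(5 - 66) = -142*(-273) - (-142)*(-61) = 38766 - 1*8662 = 38766 - 8662 = 30104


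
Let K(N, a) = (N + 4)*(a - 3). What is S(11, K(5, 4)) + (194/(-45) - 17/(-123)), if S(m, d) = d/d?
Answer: -5854/1845 ≈ -3.1729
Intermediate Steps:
K(N, a) = (-3 + a)*(4 + N) (K(N, a) = (4 + N)*(-3 + a) = (-3 + a)*(4 + N))
S(m, d) = 1
S(11, K(5, 4)) + (194/(-45) - 17/(-123)) = 1 + (194/(-45) - 17/(-123)) = 1 + (194*(-1/45) - 17*(-1/123)) = 1 + (-194/45 + 17/123) = 1 - 7699/1845 = -5854/1845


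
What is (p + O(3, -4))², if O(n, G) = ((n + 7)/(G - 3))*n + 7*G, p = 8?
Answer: 28900/49 ≈ 589.80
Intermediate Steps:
O(n, G) = 7*G + n*(7 + n)/(-3 + G) (O(n, G) = ((7 + n)/(-3 + G))*n + 7*G = n*(7 + n)/(-3 + G) + 7*G = 7*G + n*(7 + n)/(-3 + G))
(p + O(3, -4))² = (8 + (3² - 21*(-4) + 7*3 + 7*(-4)²)/(-3 - 4))² = (8 + (9 + 84 + 21 + 7*16)/(-7))² = (8 - (9 + 84 + 21 + 112)/7)² = (8 - ⅐*226)² = (8 - 226/7)² = (-170/7)² = 28900/49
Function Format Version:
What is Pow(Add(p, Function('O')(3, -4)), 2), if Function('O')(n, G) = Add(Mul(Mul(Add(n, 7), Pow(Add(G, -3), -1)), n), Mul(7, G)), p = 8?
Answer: Rational(28900, 49) ≈ 589.80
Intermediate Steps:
Function('O')(n, G) = Add(Mul(7, G), Mul(n, Pow(Add(-3, G), -1), Add(7, n))) (Function('O')(n, G) = Add(Mul(Mul(Add(7, n), Pow(Add(-3, G), -1)), n), Mul(7, G)) = Add(Mul(Mul(Pow(Add(-3, G), -1), Add(7, n)), n), Mul(7, G)) = Add(Mul(n, Pow(Add(-3, G), -1), Add(7, n)), Mul(7, G)) = Add(Mul(7, G), Mul(n, Pow(Add(-3, G), -1), Add(7, n))))
Pow(Add(p, Function('O')(3, -4)), 2) = Pow(Add(8, Mul(Pow(Add(-3, -4), -1), Add(Pow(3, 2), Mul(-21, -4), Mul(7, 3), Mul(7, Pow(-4, 2))))), 2) = Pow(Add(8, Mul(Pow(-7, -1), Add(9, 84, 21, Mul(7, 16)))), 2) = Pow(Add(8, Mul(Rational(-1, 7), Add(9, 84, 21, 112))), 2) = Pow(Add(8, Mul(Rational(-1, 7), 226)), 2) = Pow(Add(8, Rational(-226, 7)), 2) = Pow(Rational(-170, 7), 2) = Rational(28900, 49)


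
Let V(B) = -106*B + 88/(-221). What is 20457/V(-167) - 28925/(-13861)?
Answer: 58607233789/18074993498 ≈ 3.2424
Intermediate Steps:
V(B) = -88/221 - 106*B (V(B) = -106*B + 88*(-1/221) = -106*B - 88/221 = -88/221 - 106*B)
20457/V(-167) - 28925/(-13861) = 20457/(-88/221 - 106*(-167)) - 28925/(-13861) = 20457/(-88/221 + 17702) - 28925*(-1/13861) = 20457/(3912054/221) + 28925/13861 = 20457*(221/3912054) + 28925/13861 = 1506999/1304018 + 28925/13861 = 58607233789/18074993498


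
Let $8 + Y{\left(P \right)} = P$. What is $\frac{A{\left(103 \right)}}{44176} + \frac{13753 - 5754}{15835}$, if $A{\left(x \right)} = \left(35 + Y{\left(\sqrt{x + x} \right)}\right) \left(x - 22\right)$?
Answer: $\frac{387994969}{699526960} + \frac{81 \sqrt{206}}{44176} \approx 0.58097$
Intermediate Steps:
$Y{\left(P \right)} = -8 + P$
$A{\left(x \right)} = \left(-22 + x\right) \left(27 + \sqrt{2} \sqrt{x}\right)$ ($A{\left(x \right)} = \left(35 + \left(-8 + \sqrt{x + x}\right)\right) \left(x - 22\right) = \left(35 + \left(-8 + \sqrt{2 x}\right)\right) \left(-22 + x\right) = \left(35 + \left(-8 + \sqrt{2} \sqrt{x}\right)\right) \left(-22 + x\right) = \left(27 + \sqrt{2} \sqrt{x}\right) \left(-22 + x\right) = \left(-22 + x\right) \left(27 + \sqrt{2} \sqrt{x}\right)$)
$\frac{A{\left(103 \right)}}{44176} + \frac{13753 - 5754}{15835} = \frac{-594 + 27 \cdot 103 + \sqrt{2} \cdot 103^{\frac{3}{2}} - 22 \sqrt{2} \sqrt{103}}{44176} + \frac{13753 - 5754}{15835} = \left(-594 + 2781 + \sqrt{2} \cdot 103 \sqrt{103} - 22 \sqrt{206}\right) \frac{1}{44176} + 7999 \cdot \frac{1}{15835} = \left(-594 + 2781 + 103 \sqrt{206} - 22 \sqrt{206}\right) \frac{1}{44176} + \frac{7999}{15835} = \left(2187 + 81 \sqrt{206}\right) \frac{1}{44176} + \frac{7999}{15835} = \left(\frac{2187}{44176} + \frac{81 \sqrt{206}}{44176}\right) + \frac{7999}{15835} = \frac{387994969}{699526960} + \frac{81 \sqrt{206}}{44176}$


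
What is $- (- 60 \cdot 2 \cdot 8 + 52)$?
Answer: $908$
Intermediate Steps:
$- (- 60 \cdot 2 \cdot 8 + 52) = - (\left(-60\right) 16 + 52) = - (-960 + 52) = \left(-1\right) \left(-908\right) = 908$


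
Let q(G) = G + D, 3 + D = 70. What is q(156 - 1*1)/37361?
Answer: 222/37361 ≈ 0.0059420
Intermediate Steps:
D = 67 (D = -3 + 70 = 67)
q(G) = 67 + G (q(G) = G + 67 = 67 + G)
q(156 - 1*1)/37361 = (67 + (156 - 1*1))/37361 = (67 + (156 - 1))*(1/37361) = (67 + 155)*(1/37361) = 222*(1/37361) = 222/37361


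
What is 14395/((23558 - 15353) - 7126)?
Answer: 14395/1079 ≈ 13.341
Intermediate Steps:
14395/((23558 - 15353) - 7126) = 14395/(8205 - 7126) = 14395/1079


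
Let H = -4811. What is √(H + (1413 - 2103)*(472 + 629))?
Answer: I*√764501 ≈ 874.36*I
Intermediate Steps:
√(H + (1413 - 2103)*(472 + 629)) = √(-4811 + (1413 - 2103)*(472 + 629)) = √(-4811 - 690*1101) = √(-4811 - 759690) = √(-764501) = I*√764501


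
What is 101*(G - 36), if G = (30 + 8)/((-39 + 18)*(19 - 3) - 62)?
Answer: -725483/199 ≈ -3645.6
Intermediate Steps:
G = -19/199 (G = 38/(-21*16 - 62) = 38/(-336 - 62) = 38/(-398) = 38*(-1/398) = -19/199 ≈ -0.095477)
101*(G - 36) = 101*(-19/199 - 36) = 101*(-7183/199) = -725483/199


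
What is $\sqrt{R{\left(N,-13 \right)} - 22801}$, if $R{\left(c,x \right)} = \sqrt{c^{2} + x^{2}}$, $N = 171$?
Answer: $\sqrt{-22801 + \sqrt{29410}} \approx 150.43 i$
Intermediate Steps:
$\sqrt{R{\left(N,-13 \right)} - 22801} = \sqrt{\sqrt{171^{2} + \left(-13\right)^{2}} - 22801} = \sqrt{\sqrt{29241 + 169} - 22801} = \sqrt{\sqrt{29410} - 22801} = \sqrt{-22801 + \sqrt{29410}}$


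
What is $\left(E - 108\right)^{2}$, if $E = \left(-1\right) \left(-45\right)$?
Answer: $3969$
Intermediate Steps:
$E = 45$
$\left(E - 108\right)^{2} = \left(45 - 108\right)^{2} = \left(-63\right)^{2} = 3969$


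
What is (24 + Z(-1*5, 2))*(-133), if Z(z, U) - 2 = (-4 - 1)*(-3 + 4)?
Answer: -2793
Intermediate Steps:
Z(z, U) = -3 (Z(z, U) = 2 + (-4 - 1)*(-3 + 4) = 2 - 5*1 = 2 - 5 = -3)
(24 + Z(-1*5, 2))*(-133) = (24 - 3)*(-133) = 21*(-133) = -2793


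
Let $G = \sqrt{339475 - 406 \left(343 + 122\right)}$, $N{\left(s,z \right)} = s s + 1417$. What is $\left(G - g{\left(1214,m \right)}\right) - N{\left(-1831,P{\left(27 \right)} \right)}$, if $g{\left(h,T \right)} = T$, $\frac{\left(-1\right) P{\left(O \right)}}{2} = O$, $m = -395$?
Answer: $-3353583 + \sqrt{150685} \approx -3.3532 \cdot 10^{6}$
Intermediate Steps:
$P{\left(O \right)} = - 2 O$
$N{\left(s,z \right)} = 1417 + s^{2}$ ($N{\left(s,z \right)} = s^{2} + 1417 = 1417 + s^{2}$)
$G = \sqrt{150685}$ ($G = \sqrt{339475 - 188790} = \sqrt{150685} \approx 388.18$)
$\left(G - g{\left(1214,m \right)}\right) - N{\left(-1831,P{\left(27 \right)} \right)} = \left(\sqrt{150685} - -395\right) - \left(1417 + \left(-1831\right)^{2}\right) = \left(\sqrt{150685} + 395\right) - \left(1417 + 3352561\right) = \left(395 + \sqrt{150685}\right) - 3353978 = -3353583 + \sqrt{150685}$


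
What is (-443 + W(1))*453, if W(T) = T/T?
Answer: -200226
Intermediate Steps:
W(T) = 1
(-443 + W(1))*453 = (-443 + 1)*453 = -442*453 = -200226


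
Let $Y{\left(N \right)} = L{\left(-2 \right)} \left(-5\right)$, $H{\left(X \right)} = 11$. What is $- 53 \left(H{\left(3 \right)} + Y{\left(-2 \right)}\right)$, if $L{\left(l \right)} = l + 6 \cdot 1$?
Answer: $477$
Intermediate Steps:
$L{\left(l \right)} = 6 + l$ ($L{\left(l \right)} = l + 6 = 6 + l$)
$Y{\left(N \right)} = -20$ ($Y{\left(N \right)} = \left(6 - 2\right) \left(-5\right) = 4 \left(-5\right) = -20$)
$- 53 \left(H{\left(3 \right)} + Y{\left(-2 \right)}\right) = - 53 \left(11 - 20\right) = \left(-53\right) \left(-9\right) = 477$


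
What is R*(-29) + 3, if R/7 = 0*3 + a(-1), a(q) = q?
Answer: 206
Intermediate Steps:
R = -7 (R = 7*(0*3 - 1) = 7*(0 - 1) = 7*(-1) = -7)
R*(-29) + 3 = -7*(-29) + 3 = 203 + 3 = 206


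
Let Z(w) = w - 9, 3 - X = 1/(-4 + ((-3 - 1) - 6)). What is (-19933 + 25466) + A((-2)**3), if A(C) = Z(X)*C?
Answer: 39063/7 ≈ 5580.4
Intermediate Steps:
X = 43/14 (X = 3 - 1/(-4 + ((-3 - 1) - 6)) = 3 - 1/(-4 + (-4 - 6)) = 3 - 1/(-4 - 10) = 3 - 1/(-14) = 3 - 1*(-1/14) = 3 + 1/14 = 43/14 ≈ 3.0714)
Z(w) = -9 + w
A(C) = -83*C/14 (A(C) = (-9 + 43/14)*C = -83*C/14)
(-19933 + 25466) + A((-2)**3) = (-19933 + 25466) - 83/14*(-2)**3 = 5533 - 83/14*(-8) = 5533 + 332/7 = 39063/7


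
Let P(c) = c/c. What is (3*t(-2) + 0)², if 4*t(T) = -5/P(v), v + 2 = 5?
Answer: 225/16 ≈ 14.063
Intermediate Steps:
v = 3 (v = -2 + 5 = 3)
P(c) = 1
t(T) = -5/4 (t(T) = (-5/1)/4 = (-5*1)/4 = (¼)*(-5) = -5/4)
(3*t(-2) + 0)² = (3*(-5/4) + 0)² = (-15/4 + 0)² = (-15/4)² = 225/16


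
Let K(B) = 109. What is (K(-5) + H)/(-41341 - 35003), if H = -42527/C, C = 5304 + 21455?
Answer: -239517/170240758 ≈ -0.0014069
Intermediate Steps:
C = 26759
H = -42527/26759 ≈ -1.5893
(K(-5) + H)/(-41341 - 35003) = (109 - 42527/26759)/(-41341 - 35003) = (2874204/26759)/(-76344) = (2874204/26759)*(-1/76344) = -239517/170240758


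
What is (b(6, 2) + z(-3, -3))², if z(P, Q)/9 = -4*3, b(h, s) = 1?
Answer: 11449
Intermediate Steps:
z(P, Q) = -108 (z(P, Q) = 9*(-4*3) = 9*(-12) = -108)
(b(6, 2) + z(-3, -3))² = (1 - 108)² = (-107)² = 11449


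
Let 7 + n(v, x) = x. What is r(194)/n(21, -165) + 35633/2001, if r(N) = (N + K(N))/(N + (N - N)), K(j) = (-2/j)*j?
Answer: 148577219/8346171 ≈ 17.802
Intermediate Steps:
n(v, x) = -7 + x
K(j) = -2
r(N) = (-2 + N)/N (r(N) = (N - 2)/(N + (N - N)) = (-2 + N)/(N + 0) = (-2 + N)/N)
r(194)/n(21, -165) + 35633/2001 = ((-2 + 194)/194)/(-7 - 165) + 35633/2001 = ((1/194)*192)/(-172) + 35633*(1/2001) = (96/97)*(-1/172) + 35633/2001 = -24/4171 + 35633/2001 = 148577219/8346171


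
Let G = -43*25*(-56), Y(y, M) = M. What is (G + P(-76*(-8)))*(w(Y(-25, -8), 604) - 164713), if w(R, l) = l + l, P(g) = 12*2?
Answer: -9846925120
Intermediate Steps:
P(g) = 24
w(R, l) = 2*l
G = 60200 (G = -1075*(-56) = 60200)
(G + P(-76*(-8)))*(w(Y(-25, -8), 604) - 164713) = (60200 + 24)*(2*604 - 164713) = 60224*(1208 - 164713) = 60224*(-163505) = -9846925120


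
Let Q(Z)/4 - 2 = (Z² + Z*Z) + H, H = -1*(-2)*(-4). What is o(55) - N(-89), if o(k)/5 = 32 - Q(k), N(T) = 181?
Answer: -120901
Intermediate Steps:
H = -8 (H = 2*(-4) = -8)
Q(Z) = -24 + 8*Z² (Q(Z) = 8 + 4*((Z² + Z*Z) - 8) = 8 + 4*((Z² + Z²) - 8) = 8 + 4*(2*Z² - 8) = 8 + 4*(-8 + 2*Z²) = 8 + (-32 + 8*Z²) = -24 + 8*Z²)
o(k) = 280 - 40*k² (o(k) = 5*(32 - (-24 + 8*k²)) = 5*(32 + (24 - 8*k²)) = 5*(56 - 8*k²) = 280 - 40*k²)
o(55) - N(-89) = (280 - 40*55²) - 1*181 = (280 - 40*3025) - 181 = (280 - 121000) - 181 = -120720 - 181 = -120901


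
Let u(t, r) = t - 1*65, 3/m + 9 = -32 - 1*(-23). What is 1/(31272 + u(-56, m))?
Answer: 1/31151 ≈ 3.2102e-5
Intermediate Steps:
m = -1/6 (m = 3/(-9 + (-32 - 1*(-23))) = 3/(-9 + (-32 + 23)) = 3/(-9 - 9) = 3/(-18) = 3*(-1/18) = -1/6 ≈ -0.16667)
u(t, r) = -65 + t (u(t, r) = t - 65 = -65 + t)
1/(31272 + u(-56, m)) = 1/(31272 + (-65 - 56)) = 1/(31272 - 121) = 1/31151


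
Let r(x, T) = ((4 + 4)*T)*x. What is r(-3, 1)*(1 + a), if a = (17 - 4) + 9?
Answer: -552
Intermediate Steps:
a = 22 (a = 13 + 9 = 22)
r(x, T) = 8*T*x (r(x, T) = (8*T)*x = 8*T*x)
r(-3, 1)*(1 + a) = (8*1*(-3))*(1 + 22) = -24*23 = -552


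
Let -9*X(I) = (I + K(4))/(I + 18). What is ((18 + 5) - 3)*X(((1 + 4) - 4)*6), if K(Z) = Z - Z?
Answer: -5/9 ≈ -0.55556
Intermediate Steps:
K(Z) = 0
X(I) = -I/(9*(18 + I)) (X(I) = -(I + 0)/(9*(I + 18)) = -I/(9*(18 + I)))
((18 + 5) - 3)*X(((1 + 4) - 4)*6) = ((18 + 5) - 3)*(-((1 + 4) - 4)*6/(162 + 9*(((1 + 4) - 4)*6))) = (23 - 3)*(-(5 - 4)*6/(162 + 9*((5 - 4)*6))) = 20*(-1*6/(162 + 9*(1*6))) = 20*(-1*6/(162 + 9*6)) = 20*(-1*6/(162 + 54)) = 20*(-1*6/216) = 20*(-1*6*1/216) = 20*(-1/36) = -5/9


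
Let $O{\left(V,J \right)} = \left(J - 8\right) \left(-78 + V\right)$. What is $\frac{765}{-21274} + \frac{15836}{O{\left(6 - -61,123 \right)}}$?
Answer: $- \frac{30714799}{2446510} \approx -12.555$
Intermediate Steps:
$O{\left(V,J \right)} = \left(-78 + V\right) \left(-8 + J\right)$ ($O{\left(V,J \right)} = \left(-8 + J\right) \left(-78 + V\right) = \left(-78 + V\right) \left(-8 + J\right)$)
$\frac{765}{-21274} + \frac{15836}{O{\left(6 - -61,123 \right)}} = \frac{765}{-21274} + \frac{15836}{624 - 9594 - 8 \left(6 - -61\right) + 123 \left(6 - -61\right)} = 765 \left(- \frac{1}{21274}\right) + \frac{15836}{624 - 9594 - 8 \left(6 + 61\right) + 123 \left(6 + 61\right)} = - \frac{765}{21274} + \frac{15836}{624 - 9594 - 536 + 123 \cdot 67} = - \frac{765}{21274} + \frac{15836}{624 - 9594 - 536 + 8241} = - \frac{765}{21274} + \frac{15836}{-1265} = - \frac{765}{21274} + 15836 \left(- \frac{1}{1265}\right) = - \frac{765}{21274} - \frac{15836}{1265} = - \frac{30714799}{2446510}$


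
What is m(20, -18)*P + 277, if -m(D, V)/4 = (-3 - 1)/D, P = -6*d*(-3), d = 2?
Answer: 1529/5 ≈ 305.80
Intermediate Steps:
P = 36 (P = -6*2*(-3) = -12*(-3) = 36)
m(D, V) = 16/D (m(D, V) = -4*(-3 - 1)/D = -4*(-4)/D = -(-16)/D = 16/D)
m(20, -18)*P + 277 = (16/20)*36 + 277 = (16*(1/20))*36 + 277 = (⅘)*36 + 277 = 144/5 + 277 = 1529/5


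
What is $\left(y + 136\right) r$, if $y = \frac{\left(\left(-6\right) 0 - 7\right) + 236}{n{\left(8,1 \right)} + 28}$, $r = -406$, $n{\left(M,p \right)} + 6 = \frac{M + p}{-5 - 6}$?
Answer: $- \frac{13888042}{233} \approx -59605.0$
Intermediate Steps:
$n{\left(M,p \right)} = -6 - \frac{M}{11} - \frac{p}{11}$ ($n{\left(M,p \right)} = -6 + \frac{M + p}{-5 - 6} = -6 + \frac{M + p}{-11} = -6 + \left(M + p\right) \left(- \frac{1}{11}\right) = -6 - \left(\frac{M}{11} + \frac{p}{11}\right) = -6 - \frac{M}{11} - \frac{p}{11}$)
$y = \frac{2519}{233}$ ($y = \frac{\left(\left(-6\right) 0 - 7\right) + 236}{\left(-6 - \frac{8}{11} - \frac{1}{11}\right) + 28} = \frac{\left(0 - 7\right) + 236}{\left(-6 - \frac{8}{11} - \frac{1}{11}\right) + 28} = \frac{-7 + 236}{- \frac{75}{11} + 28} = \frac{229}{\frac{233}{11}} = 229 \cdot \frac{11}{233} = \frac{2519}{233} \approx 10.811$)
$\left(y + 136\right) r = \left(\frac{2519}{233} + 136\right) \left(-406\right) = \frac{34207}{233} \left(-406\right) = - \frac{13888042}{233}$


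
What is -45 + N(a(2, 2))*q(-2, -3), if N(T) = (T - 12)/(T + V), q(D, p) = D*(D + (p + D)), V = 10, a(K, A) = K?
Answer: -170/3 ≈ -56.667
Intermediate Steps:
q(D, p) = D*(p + 2*D) (q(D, p) = D*(D + (D + p)) = D*(p + 2*D))
N(T) = (-12 + T)/(10 + T) (N(T) = (T - 12)/(T + 10) = (-12 + T)/(10 + T))
-45 + N(a(2, 2))*q(-2, -3) = -45 + ((-12 + 2)/(10 + 2))*(-2*(-3 + 2*(-2))) = -45 + (-10/12)*(-2*(-3 - 4)) = -45 + ((1/12)*(-10))*(-2*(-7)) = -45 - ⅚*14 = -45 - 35/3 = -170/3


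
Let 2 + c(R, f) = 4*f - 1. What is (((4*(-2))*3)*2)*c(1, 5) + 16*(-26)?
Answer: -1232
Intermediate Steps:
c(R, f) = -3 + 4*f (c(R, f) = -2 + (4*f - 1) = -2 + (-1 + 4*f) = -3 + 4*f)
(((4*(-2))*3)*2)*c(1, 5) + 16*(-26) = (((4*(-2))*3)*2)*(-3 + 4*5) + 16*(-26) = (-8*3*2)*(-3 + 20) - 416 = -24*2*17 - 416 = -48*17 - 416 = -816 - 416 = -1232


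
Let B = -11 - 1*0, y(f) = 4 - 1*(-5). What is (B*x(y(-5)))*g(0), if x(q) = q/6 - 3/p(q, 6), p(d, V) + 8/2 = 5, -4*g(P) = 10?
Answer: -165/4 ≈ -41.250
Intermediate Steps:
y(f) = 9 (y(f) = 4 + 5 = 9)
g(P) = -5/2 (g(P) = -1/4*10 = -5/2)
p(d, V) = 1 (p(d, V) = -4 + 5 = 1)
B = -11 (B = -11 + 0 = -11)
x(q) = -3 + q/6 (x(q) = q/6 - 3/1 = q*(1/6) - 3*1 = q/6 - 3 = -3 + q/6)
(B*x(y(-5)))*g(0) = -11*(-3 + (1/6)*9)*(-5/2) = -11*(-3 + 3/2)*(-5/2) = -11*(-3/2)*(-5/2) = (33/2)*(-5/2) = -165/4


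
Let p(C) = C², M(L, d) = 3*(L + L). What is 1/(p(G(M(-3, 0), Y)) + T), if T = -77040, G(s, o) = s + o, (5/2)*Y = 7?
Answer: -25/1920224 ≈ -1.3019e-5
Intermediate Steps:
M(L, d) = 6*L (M(L, d) = 3*(2*L) = 6*L)
Y = 14/5 (Y = (⅖)*7 = 14/5 ≈ 2.8000)
G(s, o) = o + s
1/(p(G(M(-3, 0), Y)) + T) = 1/((14/5 + 6*(-3))² - 77040) = 1/((14/5 - 18)² - 77040) = 1/((-76/5)² - 77040) = 1/(5776/25 - 77040) = 1/(-1920224/25) = -25/1920224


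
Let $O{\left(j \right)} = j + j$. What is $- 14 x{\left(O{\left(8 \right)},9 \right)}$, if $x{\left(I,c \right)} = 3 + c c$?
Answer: $-1176$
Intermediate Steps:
$O{\left(j \right)} = 2 j$
$x{\left(I,c \right)} = 3 + c^{2}$
$- 14 x{\left(O{\left(8 \right)},9 \right)} = - 14 \left(3 + 9^{2}\right) = - 14 \left(3 + 81\right) = \left(-14\right) 84 = -1176$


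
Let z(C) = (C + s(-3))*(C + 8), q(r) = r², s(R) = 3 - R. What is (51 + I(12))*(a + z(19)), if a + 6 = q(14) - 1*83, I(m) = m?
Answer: 49266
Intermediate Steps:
z(C) = (6 + C)*(8 + C) (z(C) = (C + (3 - 1*(-3)))*(C + 8) = (C + (3 + 3))*(8 + C) = (C + 6)*(8 + C) = (6 + C)*(8 + C))
a = 107 (a = -6 + (14² - 1*83) = -6 + (196 - 83) = -6 + 113 = 107)
(51 + I(12))*(a + z(19)) = (51 + 12)*(107 + (48 + 19² + 14*19)) = 63*(107 + (48 + 361 + 266)) = 63*(107 + 675) = 63*782 = 49266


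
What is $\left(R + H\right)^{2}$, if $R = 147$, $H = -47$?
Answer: $10000$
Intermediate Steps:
$\left(R + H\right)^{2} = \left(147 - 47\right)^{2} = 100^{2} = 10000$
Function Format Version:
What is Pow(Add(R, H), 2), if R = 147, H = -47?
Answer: 10000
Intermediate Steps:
Pow(Add(R, H), 2) = Pow(Add(147, -47), 2) = Pow(100, 2) = 10000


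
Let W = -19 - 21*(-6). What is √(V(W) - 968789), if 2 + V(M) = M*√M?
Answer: √(-968791 + 107*√107) ≈ 983.71*I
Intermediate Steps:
W = 107 (W = -19 + 126 = 107)
V(M) = -2 + M^(3/2) (V(M) = -2 + M*√M = -2 + M^(3/2))
√(V(W) - 968789) = √((-2 + 107^(3/2)) - 968789) = √((-2 + 107*√107) - 968789) = √(-968791 + 107*√107)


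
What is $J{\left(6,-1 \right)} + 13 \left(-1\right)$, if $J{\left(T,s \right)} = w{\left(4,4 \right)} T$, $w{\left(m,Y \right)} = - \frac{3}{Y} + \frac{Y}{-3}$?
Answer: $- \frac{51}{2} \approx -25.5$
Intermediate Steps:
$w{\left(m,Y \right)} = - \frac{3}{Y} - \frac{Y}{3}$ ($w{\left(m,Y \right)} = - \frac{3}{Y} + Y \left(- \frac{1}{3}\right) = - \frac{3}{Y} - \frac{Y}{3}$)
$J{\left(T,s \right)} = - \frac{25 T}{12}$ ($J{\left(T,s \right)} = \left(- \frac{3}{4} - \frac{4}{3}\right) T = - \frac{25 T}{12}$)
$J{\left(6,-1 \right)} + 13 \left(-1\right) = \left(- \frac{25}{12}\right) 6 + 13 \left(-1\right) = - \frac{25}{2} - 13 = - \frac{51}{2}$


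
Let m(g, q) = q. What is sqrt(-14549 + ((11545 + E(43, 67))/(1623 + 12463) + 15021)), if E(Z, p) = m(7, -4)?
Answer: sqrt(93814633438)/14086 ≈ 21.744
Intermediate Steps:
E(Z, p) = -4
sqrt(-14549 + ((11545 + E(43, 67))/(1623 + 12463) + 15021)) = sqrt(-14549 + ((11545 - 4)/(1623 + 12463) + 15021)) = sqrt(-14549 + (11541/14086 + 15021)) = sqrt(-14549 + 211597347/14086) = sqrt(6660133/14086) = sqrt(93814633438)/14086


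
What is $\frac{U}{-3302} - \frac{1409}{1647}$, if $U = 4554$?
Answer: $- \frac{6076478}{2719197} \approx -2.2347$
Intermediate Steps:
$\frac{U}{-3302} - \frac{1409}{1647} = \frac{4554}{-3302} - \frac{1409}{1647} = 4554 \left(- \frac{1}{3302}\right) - \frac{1409}{1647} = - \frac{2277}{1651} - \frac{1409}{1647} = - \frac{6076478}{2719197}$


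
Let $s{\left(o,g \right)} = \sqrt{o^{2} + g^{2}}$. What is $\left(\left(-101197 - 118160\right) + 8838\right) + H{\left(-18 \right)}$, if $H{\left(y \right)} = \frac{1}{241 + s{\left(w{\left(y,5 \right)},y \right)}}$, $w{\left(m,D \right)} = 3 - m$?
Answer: $- \frac{12066106763}{57316} - \frac{3 \sqrt{85}}{57316} \approx -2.1052 \cdot 10^{5}$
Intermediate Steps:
$s{\left(o,g \right)} = \sqrt{g^{2} + o^{2}}$
$H{\left(y \right)} = \frac{1}{241 + \sqrt{y^{2} + \left(3 - y\right)^{2}}}$
$\left(\left(-101197 - 118160\right) + 8838\right) + H{\left(-18 \right)} = \left(\left(-101197 - 118160\right) + 8838\right) + \frac{1}{241 + \sqrt{\left(-18\right)^{2} + \left(-3 - 18\right)^{2}}} = \left(\left(-101197 - 118160\right) + 8838\right) + \frac{1}{241 + \sqrt{324 + \left(-21\right)^{2}}} = \left(-219357 + 8838\right) + \frac{1}{241 + \sqrt{324 + 441}} = -210519 + \frac{1}{241 + \sqrt{765}} = -210519 + \frac{1}{241 + 3 \sqrt{85}}$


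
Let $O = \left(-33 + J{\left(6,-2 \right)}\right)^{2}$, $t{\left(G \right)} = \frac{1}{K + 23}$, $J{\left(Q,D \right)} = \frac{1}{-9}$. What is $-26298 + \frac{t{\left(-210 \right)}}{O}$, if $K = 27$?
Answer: $- \frac{116768379519}{4440200} \approx -26298.0$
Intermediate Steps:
$J{\left(Q,D \right)} = - \frac{1}{9}$
$t{\left(G \right)} = \frac{1}{50}$ ($t{\left(G \right)} = \frac{1}{27 + 23} = \frac{1}{50}$)
$O = \frac{88804}{81}$ ($O = \left(-33 - \frac{1}{9}\right)^{2} = \left(- \frac{298}{9}\right)^{2} = \frac{88804}{81} \approx 1096.3$)
$-26298 + \frac{t{\left(-210 \right)}}{O} = -26298 + \frac{1}{50 \cdot \frac{88804}{81}} = -26298 + \frac{1}{50} \cdot \frac{81}{88804} = -26298 + \frac{81}{4440200} = - \frac{116768379519}{4440200}$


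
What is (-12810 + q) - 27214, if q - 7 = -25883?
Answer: -65900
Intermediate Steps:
q = -25876 (q = 7 - 25883 = -25876)
(-12810 + q) - 27214 = (-12810 - 25876) - 27214 = -38686 - 27214 = -65900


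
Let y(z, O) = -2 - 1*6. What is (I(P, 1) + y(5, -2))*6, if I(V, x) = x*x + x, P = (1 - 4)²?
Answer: -36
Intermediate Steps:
y(z, O) = -8 (y(z, O) = -2 - 6 = -8)
P = 9 (P = (-3)² = 9)
I(V, x) = x + x² (I(V, x) = x² + x = x + x²)
(I(P, 1) + y(5, -2))*6 = (1*(1 + 1) - 8)*6 = (1*2 - 8)*6 = (2 - 8)*6 = -6*6 = -36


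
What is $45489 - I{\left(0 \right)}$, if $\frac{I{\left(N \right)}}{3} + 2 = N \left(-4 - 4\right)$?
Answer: $45495$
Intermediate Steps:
$I{\left(N \right)} = -6 - 24 N$ ($I{\left(N \right)} = -6 + 3 N \left(-4 - 4\right) = -6 + 3 N \left(-8\right) = -6 + 3 \left(- 8 N\right) = -6 - 24 N$)
$45489 - I{\left(0 \right)} = 45489 - \left(-6 - 0\right) = 45489 - \left(-6 + 0\right) = 45489 - -6 = 45489 + 6 = 45495$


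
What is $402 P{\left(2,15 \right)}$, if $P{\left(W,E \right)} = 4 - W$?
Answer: $804$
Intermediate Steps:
$402 P{\left(2,15 \right)} = 402 \left(4 - 2\right) = 402 \cdot 2 = 804$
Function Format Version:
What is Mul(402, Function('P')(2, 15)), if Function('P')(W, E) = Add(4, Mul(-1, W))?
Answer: 804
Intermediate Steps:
Mul(402, Function('P')(2, 15)) = Mul(402, Add(4, Mul(-1, 2))) = Mul(402, Add(4, -2)) = Mul(402, 2) = 804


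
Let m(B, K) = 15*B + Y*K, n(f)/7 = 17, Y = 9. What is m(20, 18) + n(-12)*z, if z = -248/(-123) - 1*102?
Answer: -1406636/123 ≈ -11436.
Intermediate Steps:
z = -12298/123 (z = -248*(-1/123) - 102 = 248/123 - 102 = -12298/123 ≈ -99.984)
n(f) = 119 (n(f) = 7*17 = 119)
m(B, K) = 9*K + 15*B (m(B, K) = 15*B + 9*K = 9*K + 15*B)
m(20, 18) + n(-12)*z = (9*18 + 15*20) + 119*(-12298/123) = (162 + 300) - 1463462/123 = 462 - 1463462/123 = -1406636/123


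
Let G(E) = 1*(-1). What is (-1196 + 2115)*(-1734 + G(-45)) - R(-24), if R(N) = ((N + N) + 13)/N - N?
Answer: -38267771/24 ≈ -1.5945e+6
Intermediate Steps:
G(E) = -1
R(N) = -N + (13 + 2*N)/N (R(N) = (2*N + 13)/N - N = (13 + 2*N)/N - N = -N + (13 + 2*N)/N)
(-1196 + 2115)*(-1734 + G(-45)) - R(-24) = (-1196 + 2115)*(-1734 - 1) - (2 - 1*(-24) + 13/(-24)) = 919*(-1735) - (2 + 24 + 13*(-1/24)) = -1594465 - (2 + 24 - 13/24) = -1594465 - 1*611/24 = -1594465 - 611/24 = -38267771/24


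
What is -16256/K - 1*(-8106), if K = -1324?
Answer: 2687150/331 ≈ 8118.3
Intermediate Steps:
-16256/K - 1*(-8106) = -16256/(-1324) - 1*(-8106) = -16256*(-1/1324) + 8106 = 4064/331 + 8106 = 2687150/331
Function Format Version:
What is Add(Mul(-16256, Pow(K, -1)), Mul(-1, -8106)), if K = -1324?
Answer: Rational(2687150, 331) ≈ 8118.3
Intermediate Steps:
Add(Mul(-16256, Pow(K, -1)), Mul(-1, -8106)) = Add(Mul(-16256, Pow(-1324, -1)), Mul(-1, -8106)) = Add(Mul(-16256, Rational(-1, 1324)), 8106) = Add(Rational(4064, 331), 8106) = Rational(2687150, 331)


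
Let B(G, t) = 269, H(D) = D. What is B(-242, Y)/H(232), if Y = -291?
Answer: 269/232 ≈ 1.1595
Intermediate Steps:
B(-242, Y)/H(232) = 269/232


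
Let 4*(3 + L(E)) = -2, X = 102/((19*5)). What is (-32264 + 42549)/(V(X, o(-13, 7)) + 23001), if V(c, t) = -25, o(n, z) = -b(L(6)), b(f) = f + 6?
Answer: 10285/22976 ≈ 0.44764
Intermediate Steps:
X = 102/95 ≈ 1.0737
L(E) = -7/2 (L(E) = -3 + (¼)*(-2) = -3 - ½ = -7/2)
b(f) = 6 + f
o(n, z) = -5/2 (o(n, z) = -(6 - 7/2) = -1*5/2 = -5/2)
(-32264 + 42549)/(V(X, o(-13, 7)) + 23001) = (-32264 + 42549)/(-25 + 23001) = 10285/22976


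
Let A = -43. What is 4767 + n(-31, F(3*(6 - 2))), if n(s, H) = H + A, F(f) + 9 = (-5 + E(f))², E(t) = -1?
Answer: 4751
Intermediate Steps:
F(f) = 27 (F(f) = -9 + (-5 - 1)² = -9 + (-6)² = -9 + 36 = 27)
n(s, H) = -43 + H (n(s, H) = H - 43 = -43 + H)
4767 + n(-31, F(3*(6 - 2))) = 4767 + (-43 + 27) = 4767 - 16 = 4751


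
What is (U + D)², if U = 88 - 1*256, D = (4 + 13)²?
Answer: 14641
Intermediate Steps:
D = 289 (D = 17² = 289)
U = -168 (U = 88 - 256 = -168)
(U + D)² = (-168 + 289)² = 121² = 14641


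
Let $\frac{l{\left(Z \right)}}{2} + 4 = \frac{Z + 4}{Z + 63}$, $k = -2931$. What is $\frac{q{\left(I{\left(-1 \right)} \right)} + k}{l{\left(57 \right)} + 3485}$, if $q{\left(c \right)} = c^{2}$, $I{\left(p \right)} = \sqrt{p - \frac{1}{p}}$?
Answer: $- \frac{175860}{208681} \approx -0.84272$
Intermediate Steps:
$l{\left(Z \right)} = -8 + \frac{2 \left(4 + Z\right)}{63 + Z}$ ($l{\left(Z \right)} = -8 + 2 \frac{Z + 4}{Z + 63} = -8 + 2 \frac{4 + Z}{63 + Z} = -8 + \frac{2 \left(4 + Z\right)}{63 + Z}$)
$\frac{q{\left(I{\left(-1 \right)} \right)} + k}{l{\left(57 \right)} + 3485} = \frac{\left(\sqrt{-1 - \frac{1}{-1}}\right)^{2} - 2931}{\frac{2 \left(-248 - 171\right)}{63 + 57} + 3485} = \frac{\left(\sqrt{-1 - -1}\right)^{2} - 2931}{\frac{2 \left(-248 - 171\right)}{120} + 3485} = \frac{\left(\sqrt{-1 + 1}\right)^{2} - 2931}{2 \cdot \frac{1}{120} \left(-419\right) + 3485} = \frac{\left(\sqrt{0}\right)^{2} - 2931}{- \frac{419}{60} + 3485} = \frac{0^{2} - 2931}{\frac{208681}{60}} = \left(0 - 2931\right) \frac{60}{208681} = \left(-2931\right) \frac{60}{208681} = - \frac{175860}{208681}$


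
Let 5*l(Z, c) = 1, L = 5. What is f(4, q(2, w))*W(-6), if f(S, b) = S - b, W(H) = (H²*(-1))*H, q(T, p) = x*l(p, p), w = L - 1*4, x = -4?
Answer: 5184/5 ≈ 1036.8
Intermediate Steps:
l(Z, c) = ⅕ (l(Z, c) = (⅕)*1 = ⅕)
w = 1 (w = 5 - 1*4 = 5 - 4 = 1)
q(T, p) = -⅘ (q(T, p) = -4*⅕ = -⅘)
W(H) = -H³ (W(H) = (-H²)*H = -H³)
f(4, q(2, w))*W(-6) = (4 - 1*(-⅘))*(-1*(-6)³) = (4 + ⅘)*(-1*(-216)) = (24/5)*216 = 5184/5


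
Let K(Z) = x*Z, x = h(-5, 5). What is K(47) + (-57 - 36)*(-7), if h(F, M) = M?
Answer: 886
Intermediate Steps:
x = 5
K(Z) = 5*Z
K(47) + (-57 - 36)*(-7) = 5*47 + (-57 - 36)*(-7) = 235 - 93*(-7) = 235 + 651 = 886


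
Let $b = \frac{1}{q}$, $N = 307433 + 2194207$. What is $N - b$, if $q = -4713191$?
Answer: $\frac{11790707133241}{4713191} \approx 2.5016 \cdot 10^{6}$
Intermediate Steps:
$N = 2501640$
$b = - \frac{1}{4713191}$ ($b = \frac{1}{-4713191} = - \frac{1}{4713191} \approx -2.1217 \cdot 10^{-7}$)
$N - b = 2501640 - - \frac{1}{4713191} = 2501640 + \frac{1}{4713191} = \frac{11790707133241}{4713191}$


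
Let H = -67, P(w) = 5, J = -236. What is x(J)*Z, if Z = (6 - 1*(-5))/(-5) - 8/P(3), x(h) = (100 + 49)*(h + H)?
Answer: 857793/5 ≈ 1.7156e+5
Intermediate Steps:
x(h) = -9983 + 149*h (x(h) = (100 + 49)*(h - 67) = 149*(-67 + h) = -9983 + 149*h)
Z = -19/5 (Z = (6 - 1*(-5))/(-5) - 8/5 = (6 + 5)*(-⅕) - 8*⅕ = 11*(-⅕) - 8/5 = -11/5 - 8/5 = -19/5 ≈ -3.8000)
x(J)*Z = (-9983 + 149*(-236))*(-19/5) = (-9983 - 35164)*(-19/5) = -45147*(-19/5) = 857793/5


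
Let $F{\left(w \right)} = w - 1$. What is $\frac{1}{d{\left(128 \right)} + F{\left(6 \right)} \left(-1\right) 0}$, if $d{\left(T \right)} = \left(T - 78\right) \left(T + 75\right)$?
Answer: $\frac{1}{10150} \approx 9.8522 \cdot 10^{-5}$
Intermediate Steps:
$d{\left(T \right)} = \left(-78 + T\right) \left(75 + T\right)$
$F{\left(w \right)} = -1 + w$
$\frac{1}{d{\left(128 \right)} + F{\left(6 \right)} \left(-1\right) 0} = \frac{1}{\left(-5850 + 128^{2} - 384\right) + \left(-1 + 6\right) \left(-1\right) 0} = \frac{1}{\left(-5850 + 16384 - 384\right) + 5 \left(-1\right) 0} = \frac{1}{10150 - 0} = \frac{1}{10150 + 0} = \frac{1}{10150}$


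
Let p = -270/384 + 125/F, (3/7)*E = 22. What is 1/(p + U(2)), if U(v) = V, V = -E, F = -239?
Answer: -45888/2411849 ≈ -0.019026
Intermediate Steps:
E = 154/3 (E = (7/3)*22 = 154/3 ≈ 51.333)
V = -154/3 (V = -1*154/3 = -154/3 ≈ -51.333)
U(v) = -154/3
p = -18755/15296 (p = -270/384 + 125/(-239) = -270*1/384 + 125*(-1/239) = -45/64 - 125/239 = -18755/15296 ≈ -1.2261)
1/(p + U(2)) = 1/(-18755/15296 - 154/3) = 1/(-2411849/45888) = -45888/2411849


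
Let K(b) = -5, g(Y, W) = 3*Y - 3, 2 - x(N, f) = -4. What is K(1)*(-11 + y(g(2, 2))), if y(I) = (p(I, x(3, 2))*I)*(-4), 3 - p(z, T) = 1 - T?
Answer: 535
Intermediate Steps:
x(N, f) = 6 (x(N, f) = 2 - 1*(-4) = 2 + 4 = 6)
g(Y, W) = -3 + 3*Y
p(z, T) = 2 + T (p(z, T) = 3 - (1 - T) = 3 + (-1 + T) = 2 + T)
y(I) = -32*I (y(I) = ((2 + 6)*I)*(-4) = (8*I)*(-4) = -32*I)
K(1)*(-11 + y(g(2, 2))) = -5*(-11 - 32*(-3 + 3*2)) = -5*(-11 - 32*(-3 + 6)) = -5*(-11 - 32*3) = -5*(-11 - 96) = -5*(-107) = 535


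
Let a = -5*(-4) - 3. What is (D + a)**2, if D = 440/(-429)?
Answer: 388129/1521 ≈ 255.18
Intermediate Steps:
D = -40/39 (D = 440*(-1/429) = -40/39 ≈ -1.0256)
a = 17 (a = 20 - 3 = 17)
(D + a)**2 = (-40/39 + 17)**2 = (623/39)**2 = 388129/1521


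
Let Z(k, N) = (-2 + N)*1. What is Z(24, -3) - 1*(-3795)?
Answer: 3790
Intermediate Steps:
Z(k, N) = -2 + N
Z(24, -3) - 1*(-3795) = (-2 - 3) - 1*(-3795) = -5 + 3795 = 3790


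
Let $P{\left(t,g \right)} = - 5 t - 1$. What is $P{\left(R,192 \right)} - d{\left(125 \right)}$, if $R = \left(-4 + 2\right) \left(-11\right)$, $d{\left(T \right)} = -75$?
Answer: $-36$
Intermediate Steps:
$R = 22$ ($R = \left(-2\right) \left(-11\right) = 22$)
$P{\left(t,g \right)} = -1 - 5 t$
$P{\left(R,192 \right)} - d{\left(125 \right)} = \left(-1 - 110\right) - -75 = \left(-1 - 110\right) + 75 = -111 + 75 = -36$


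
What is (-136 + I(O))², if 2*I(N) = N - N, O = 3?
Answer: 18496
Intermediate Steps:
I(N) = 0 (I(N) = (N - N)/2 = (½)*0 = 0)
(-136 + I(O))² = (-136 + 0)² = (-136)² = 18496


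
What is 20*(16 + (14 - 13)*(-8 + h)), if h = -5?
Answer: 60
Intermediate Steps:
20*(16 + (14 - 13)*(-8 + h)) = 20*(16 + (14 - 13)*(-8 - 5)) = 20*(16 + 1*(-13)) = 20*(16 - 13) = 20*3 = 60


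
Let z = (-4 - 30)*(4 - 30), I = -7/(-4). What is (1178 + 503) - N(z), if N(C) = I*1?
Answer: 6717/4 ≈ 1679.3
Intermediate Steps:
I = 7/4 (I = -7*(-¼) = 7/4 ≈ 1.7500)
z = 884 (z = -34*(-26) = 884)
N(C) = 7/4 (N(C) = (7/4)*1 = 7/4)
(1178 + 503) - N(z) = (1178 + 503) - 1*7/4 = 1681 - 7/4 = 6717/4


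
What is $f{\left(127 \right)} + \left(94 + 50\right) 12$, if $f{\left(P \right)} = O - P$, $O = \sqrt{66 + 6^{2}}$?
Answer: $1601 + \sqrt{102} \approx 1611.1$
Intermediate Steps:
$O = \sqrt{102}$ ($O = \sqrt{66 + 36} = \sqrt{102} \approx 10.1$)
$f{\left(P \right)} = \sqrt{102} - P$
$f{\left(127 \right)} + \left(94 + 50\right) 12 = \left(\sqrt{102} - 127\right) + \left(94 + 50\right) 12 = \left(\sqrt{102} - 127\right) + 144 \cdot 12 = \left(-127 + \sqrt{102}\right) + 1728 = 1601 + \sqrt{102}$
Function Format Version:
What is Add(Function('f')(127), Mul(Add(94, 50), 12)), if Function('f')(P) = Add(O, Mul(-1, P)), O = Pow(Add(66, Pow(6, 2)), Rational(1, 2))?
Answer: Add(1601, Pow(102, Rational(1, 2))) ≈ 1611.1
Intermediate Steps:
O = Pow(102, Rational(1, 2)) (O = Pow(Add(66, 36), Rational(1, 2)) = Pow(102, Rational(1, 2)) ≈ 10.100)
Function('f')(P) = Add(Pow(102, Rational(1, 2)), Mul(-1, P))
Add(Function('f')(127), Mul(Add(94, 50), 12)) = Add(Add(Pow(102, Rational(1, 2)), Mul(-1, 127)), Mul(Add(94, 50), 12)) = Add(Add(Pow(102, Rational(1, 2)), -127), Mul(144, 12)) = Add(Add(-127, Pow(102, Rational(1, 2))), 1728) = Add(1601, Pow(102, Rational(1, 2)))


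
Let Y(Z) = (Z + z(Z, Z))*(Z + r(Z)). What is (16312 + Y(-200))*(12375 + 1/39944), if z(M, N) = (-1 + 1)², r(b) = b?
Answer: 5950961985039/4993 ≈ 1.1919e+9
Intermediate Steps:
z(M, N) = 0 (z(M, N) = 0² = 0)
Y(Z) = 2*Z² (Y(Z) = (Z + 0)*(Z + Z) = Z*(2*Z) = 2*Z²)
(16312 + Y(-200))*(12375 + 1/39944) = (16312 + 2*(-200)²)*(12375 + 1/39944) = (16312 + 2*40000)*(12375 + 1/39944) = (16312 + 80000)*(494307001/39944) = 96312*(494307001/39944) = 5950961985039/4993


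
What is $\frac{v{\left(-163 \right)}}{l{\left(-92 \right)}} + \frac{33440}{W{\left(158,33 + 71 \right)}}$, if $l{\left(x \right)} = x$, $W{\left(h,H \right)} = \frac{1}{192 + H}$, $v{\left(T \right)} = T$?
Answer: $\frac{910638243}{92} \approx 9.8982 \cdot 10^{6}$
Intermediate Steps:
$\frac{v{\left(-163 \right)}}{l{\left(-92 \right)}} + \frac{33440}{W{\left(158,33 + 71 \right)}} = - \frac{163}{-92} + \frac{33440}{\frac{1}{192 + \left(33 + 71\right)}} = \left(-163\right) \left(- \frac{1}{92}\right) + \frac{33440}{\frac{1}{192 + 104}} = \frac{163}{92} + \frac{33440}{\frac{1}{296}} = \frac{163}{92} + 33440 \frac{1}{\frac{1}{296}} = \frac{163}{92} + 33440 \cdot 296 = \frac{163}{92} + 9898240 = \frac{910638243}{92}$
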